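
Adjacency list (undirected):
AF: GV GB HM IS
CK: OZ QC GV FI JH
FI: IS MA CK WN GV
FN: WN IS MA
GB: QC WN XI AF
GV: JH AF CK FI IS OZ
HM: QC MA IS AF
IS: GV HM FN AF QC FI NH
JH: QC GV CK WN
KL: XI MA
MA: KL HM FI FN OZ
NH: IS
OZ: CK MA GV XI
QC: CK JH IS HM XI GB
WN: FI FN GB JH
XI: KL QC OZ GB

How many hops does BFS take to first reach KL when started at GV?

Level 0: GV
Level 1: AF, CK, FI, IS, JH, OZ
Level 2: FN, GB, HM, MA, NH, QC, WN, XI
Level 3: KL
KL first appears at level 3.

3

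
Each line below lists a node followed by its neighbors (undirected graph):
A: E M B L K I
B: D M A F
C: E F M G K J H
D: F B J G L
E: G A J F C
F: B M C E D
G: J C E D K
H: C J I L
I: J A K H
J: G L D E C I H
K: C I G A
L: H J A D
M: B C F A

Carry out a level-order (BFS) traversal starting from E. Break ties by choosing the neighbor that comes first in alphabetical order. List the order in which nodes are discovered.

E A C F G J B I K L M H D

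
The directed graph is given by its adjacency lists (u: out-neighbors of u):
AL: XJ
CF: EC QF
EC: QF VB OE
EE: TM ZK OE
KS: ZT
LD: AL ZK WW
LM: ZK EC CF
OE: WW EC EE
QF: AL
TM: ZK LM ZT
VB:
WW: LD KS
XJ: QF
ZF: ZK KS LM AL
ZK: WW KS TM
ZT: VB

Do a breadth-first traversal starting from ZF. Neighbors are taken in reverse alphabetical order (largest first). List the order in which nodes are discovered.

Visit ZF; enqueue ZK, LM, KS, AL → queue [ZK, LM, KS, AL]
Visit ZK; enqueue WW, TM → queue [LM, KS, AL, WW, TM]
Visit LM; enqueue EC, CF → queue [KS, AL, WW, TM, EC, CF]
Visit KS; enqueue ZT → queue [AL, WW, TM, EC, CF, ZT]
Visit AL; enqueue XJ → queue [WW, TM, EC, CF, ZT, XJ]
Visit WW; enqueue LD → queue [TM, EC, CF, ZT, XJ, LD]
Visit TM → queue [EC, CF, ZT, XJ, LD]
Visit EC; enqueue VB, QF, OE → queue [CF, ZT, XJ, LD, VB, QF, OE]
Visit CF → queue [ZT, XJ, LD, VB, QF, OE]
Visit ZT → queue [XJ, LD, VB, QF, OE]
Visit XJ → queue [LD, VB, QF, OE]
Visit LD → queue [VB, QF, OE]
Visit VB → queue [QF, OE]
Visit QF → queue [OE]
Visit OE; enqueue EE → queue [EE]
Visit EE → queue []

ZF → ZK → LM → KS → AL → WW → TM → EC → CF → ZT → XJ → LD → VB → QF → OE → EE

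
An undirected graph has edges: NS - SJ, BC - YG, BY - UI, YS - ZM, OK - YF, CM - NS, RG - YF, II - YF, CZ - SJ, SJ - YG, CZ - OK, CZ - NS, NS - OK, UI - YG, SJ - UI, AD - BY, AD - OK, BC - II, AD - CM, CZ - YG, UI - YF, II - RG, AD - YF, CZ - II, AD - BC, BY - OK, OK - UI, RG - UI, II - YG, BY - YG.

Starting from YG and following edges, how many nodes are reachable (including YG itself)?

13

BFS from YG visits: YG, BC, BY, CZ, II, SJ, UI, AD, OK, NS, RG, YF, CM
Reachable nodes: 13 of 15 total.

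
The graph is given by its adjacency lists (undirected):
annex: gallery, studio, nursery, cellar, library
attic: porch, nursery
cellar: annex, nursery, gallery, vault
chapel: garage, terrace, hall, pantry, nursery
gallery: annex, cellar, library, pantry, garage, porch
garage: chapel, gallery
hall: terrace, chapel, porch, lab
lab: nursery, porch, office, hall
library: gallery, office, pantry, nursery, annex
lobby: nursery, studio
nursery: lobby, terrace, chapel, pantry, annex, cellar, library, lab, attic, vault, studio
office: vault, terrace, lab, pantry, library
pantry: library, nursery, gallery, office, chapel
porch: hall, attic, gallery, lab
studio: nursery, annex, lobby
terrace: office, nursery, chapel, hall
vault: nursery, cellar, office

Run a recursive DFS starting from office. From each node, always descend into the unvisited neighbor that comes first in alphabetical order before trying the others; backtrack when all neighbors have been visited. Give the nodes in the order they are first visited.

Visit office
office → lab
lab → hall
hall → chapel
chapel → garage
garage → gallery
gallery → annex
annex → cellar
cellar → nursery
nursery → attic
attic → porch
nursery → library
library → pantry
nursery → lobby
lobby → studio
nursery → terrace
nursery → vault

office, lab, hall, chapel, garage, gallery, annex, cellar, nursery, attic, porch, library, pantry, lobby, studio, terrace, vault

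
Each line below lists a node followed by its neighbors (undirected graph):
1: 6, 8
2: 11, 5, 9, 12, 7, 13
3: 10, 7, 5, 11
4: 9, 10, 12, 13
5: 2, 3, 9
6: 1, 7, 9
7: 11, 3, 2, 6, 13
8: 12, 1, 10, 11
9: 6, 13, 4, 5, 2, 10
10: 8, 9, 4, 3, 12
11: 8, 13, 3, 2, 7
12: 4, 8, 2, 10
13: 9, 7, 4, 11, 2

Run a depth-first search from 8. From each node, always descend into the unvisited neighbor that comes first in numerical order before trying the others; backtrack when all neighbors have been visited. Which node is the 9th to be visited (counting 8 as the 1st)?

4

Visit 8
8 → 1
1 → 6
6 → 7
7 → 2
2 → 5
5 → 3
3 → 10
10 → 4
4 → 9
9 → 13
13 → 11
4 → 12

Visit order: 8, 1, 6, 7, 2, 5, 3, 10, 4, 9, 13, 11, 12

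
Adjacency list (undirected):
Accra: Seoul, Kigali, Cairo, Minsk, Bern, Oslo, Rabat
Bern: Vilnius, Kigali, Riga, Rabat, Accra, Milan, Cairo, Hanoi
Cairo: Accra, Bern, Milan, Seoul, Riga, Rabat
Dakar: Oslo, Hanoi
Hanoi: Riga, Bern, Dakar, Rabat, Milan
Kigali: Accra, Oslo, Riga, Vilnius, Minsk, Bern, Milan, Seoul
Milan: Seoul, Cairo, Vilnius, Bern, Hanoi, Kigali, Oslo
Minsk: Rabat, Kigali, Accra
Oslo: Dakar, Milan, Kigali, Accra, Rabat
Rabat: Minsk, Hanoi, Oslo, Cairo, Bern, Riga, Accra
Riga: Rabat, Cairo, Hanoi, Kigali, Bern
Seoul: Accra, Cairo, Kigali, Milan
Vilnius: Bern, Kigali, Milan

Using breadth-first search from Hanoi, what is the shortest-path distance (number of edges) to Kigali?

2

Level 0: Hanoi
Level 1: Bern, Dakar, Milan, Rabat, Riga
Level 2: Accra, Cairo, Kigali, Minsk, Oslo, Seoul, Vilnius
Kigali first appears at level 2.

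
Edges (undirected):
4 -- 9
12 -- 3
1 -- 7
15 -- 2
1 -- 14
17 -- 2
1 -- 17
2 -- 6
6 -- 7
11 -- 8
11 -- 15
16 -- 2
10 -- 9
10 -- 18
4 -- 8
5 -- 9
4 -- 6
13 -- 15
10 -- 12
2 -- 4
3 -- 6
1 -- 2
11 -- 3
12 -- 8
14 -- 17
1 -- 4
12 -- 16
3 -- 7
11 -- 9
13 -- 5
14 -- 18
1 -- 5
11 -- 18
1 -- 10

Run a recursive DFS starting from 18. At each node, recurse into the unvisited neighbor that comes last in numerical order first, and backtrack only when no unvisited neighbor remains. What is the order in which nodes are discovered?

Visit 18
18 → 14
14 → 17
17 → 2
2 → 16
16 → 12
12 → 10
10 → 9
9 → 11
11 → 15
15 → 13
13 → 5
5 → 1
1 → 7
7 → 6
6 → 4
4 → 8
6 → 3

18 -> 14 -> 17 -> 2 -> 16 -> 12 -> 10 -> 9 -> 11 -> 15 -> 13 -> 5 -> 1 -> 7 -> 6 -> 4 -> 8 -> 3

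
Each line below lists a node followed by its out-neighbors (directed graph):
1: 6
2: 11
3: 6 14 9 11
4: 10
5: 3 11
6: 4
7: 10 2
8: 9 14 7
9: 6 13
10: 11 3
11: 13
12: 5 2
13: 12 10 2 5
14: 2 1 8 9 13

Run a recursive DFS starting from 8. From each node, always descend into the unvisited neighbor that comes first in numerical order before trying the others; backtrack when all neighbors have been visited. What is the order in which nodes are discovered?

8, 7, 2, 11, 13, 5, 3, 6, 4, 10, 9, 14, 1, 12

Visit 8
8 → 7
7 → 2
2 → 11
11 → 13
13 → 5
5 → 3
3 → 6
6 → 4
4 → 10
3 → 9
3 → 14
14 → 1
13 → 12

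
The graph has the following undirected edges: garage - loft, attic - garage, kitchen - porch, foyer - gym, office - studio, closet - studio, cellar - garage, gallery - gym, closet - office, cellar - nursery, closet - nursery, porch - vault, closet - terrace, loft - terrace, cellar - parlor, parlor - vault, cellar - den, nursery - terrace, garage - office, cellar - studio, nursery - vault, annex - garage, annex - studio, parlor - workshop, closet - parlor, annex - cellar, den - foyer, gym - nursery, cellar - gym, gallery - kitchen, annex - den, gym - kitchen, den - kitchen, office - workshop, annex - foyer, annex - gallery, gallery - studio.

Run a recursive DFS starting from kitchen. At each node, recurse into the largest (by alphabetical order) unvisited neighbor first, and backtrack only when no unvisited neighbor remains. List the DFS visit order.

kitchen, porch, vault, parlor, workshop, office, studio, gallery, gym, nursery, terrace, loft, garage, cellar, den, foyer, annex, attic, closet

Visit kitchen
kitchen → porch
porch → vault
vault → parlor
parlor → workshop
workshop → office
office → studio
studio → gallery
gallery → gym
gym → nursery
nursery → terrace
terrace → loft
loft → garage
garage → cellar
cellar → den
den → foyer
foyer → annex
garage → attic
terrace → closet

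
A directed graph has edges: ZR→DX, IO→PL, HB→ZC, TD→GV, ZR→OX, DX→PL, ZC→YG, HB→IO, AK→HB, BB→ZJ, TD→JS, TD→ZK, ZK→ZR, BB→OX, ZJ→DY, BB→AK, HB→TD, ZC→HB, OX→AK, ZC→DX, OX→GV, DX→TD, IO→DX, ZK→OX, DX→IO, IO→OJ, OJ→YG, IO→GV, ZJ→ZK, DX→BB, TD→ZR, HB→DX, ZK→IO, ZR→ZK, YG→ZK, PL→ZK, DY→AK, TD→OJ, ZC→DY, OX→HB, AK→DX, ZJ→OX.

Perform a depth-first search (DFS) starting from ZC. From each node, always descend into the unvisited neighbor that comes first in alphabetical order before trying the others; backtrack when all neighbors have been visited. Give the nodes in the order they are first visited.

ZC, DX, BB, AK, HB, IO, GV, OJ, YG, ZK, OX, ZR, PL, TD, JS, ZJ, DY

Visit ZC
ZC → DX
DX → BB
BB → AK
AK → HB
HB → IO
IO → GV
IO → OJ
OJ → YG
YG → ZK
ZK → OX
ZK → ZR
IO → PL
HB → TD
TD → JS
BB → ZJ
ZJ → DY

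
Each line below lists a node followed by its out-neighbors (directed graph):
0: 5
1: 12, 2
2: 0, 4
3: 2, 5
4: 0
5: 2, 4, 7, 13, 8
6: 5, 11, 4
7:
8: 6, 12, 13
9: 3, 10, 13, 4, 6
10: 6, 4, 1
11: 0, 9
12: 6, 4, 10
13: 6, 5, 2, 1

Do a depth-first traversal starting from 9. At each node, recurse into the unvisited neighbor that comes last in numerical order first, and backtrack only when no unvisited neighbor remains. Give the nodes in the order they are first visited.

Visit 9
9 → 13
13 → 6
6 → 11
11 → 0
0 → 5
5 → 8
8 → 12
12 → 10
10 → 4
10 → 1
1 → 2
5 → 7
9 → 3

9, 13, 6, 11, 0, 5, 8, 12, 10, 4, 1, 2, 7, 3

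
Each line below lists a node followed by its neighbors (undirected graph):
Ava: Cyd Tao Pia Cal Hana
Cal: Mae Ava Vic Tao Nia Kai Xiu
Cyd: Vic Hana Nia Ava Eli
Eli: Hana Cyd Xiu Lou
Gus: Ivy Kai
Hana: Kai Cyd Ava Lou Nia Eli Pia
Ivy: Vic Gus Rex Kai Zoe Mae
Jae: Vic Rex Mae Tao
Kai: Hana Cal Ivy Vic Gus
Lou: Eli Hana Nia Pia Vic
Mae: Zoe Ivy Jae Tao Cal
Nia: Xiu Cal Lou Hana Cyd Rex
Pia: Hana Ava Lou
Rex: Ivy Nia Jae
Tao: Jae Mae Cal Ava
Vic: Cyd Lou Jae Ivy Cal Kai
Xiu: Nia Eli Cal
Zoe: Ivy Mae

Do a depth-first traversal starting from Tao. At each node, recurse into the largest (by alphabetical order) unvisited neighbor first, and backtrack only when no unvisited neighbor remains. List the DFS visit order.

Visit Tao
Tao → Mae
Mae → Zoe
Zoe → Ivy
Ivy → Vic
Vic → Lou
Lou → Pia
Pia → Hana
Hana → Nia
Nia → Xiu
Xiu → Eli
Eli → Cyd
Cyd → Ava
Ava → Cal
Cal → Kai
Kai → Gus
Nia → Rex
Rex → Jae

Tao → Mae → Zoe → Ivy → Vic → Lou → Pia → Hana → Nia → Xiu → Eli → Cyd → Ava → Cal → Kai → Gus → Rex → Jae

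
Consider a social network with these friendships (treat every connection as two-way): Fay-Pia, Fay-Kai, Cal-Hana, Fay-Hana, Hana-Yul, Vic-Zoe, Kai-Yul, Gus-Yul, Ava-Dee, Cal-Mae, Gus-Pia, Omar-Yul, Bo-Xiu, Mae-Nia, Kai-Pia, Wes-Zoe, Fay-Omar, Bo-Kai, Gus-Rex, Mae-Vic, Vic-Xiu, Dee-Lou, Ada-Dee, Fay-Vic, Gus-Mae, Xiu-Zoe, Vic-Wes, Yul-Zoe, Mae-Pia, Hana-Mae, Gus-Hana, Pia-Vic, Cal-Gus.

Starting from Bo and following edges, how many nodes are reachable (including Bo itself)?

BFS from Bo visits: Bo, Xiu, Kai, Zoe, Vic, Yul, Pia, Fay, Wes, Mae, Omar, Hana, Gus, Nia, Cal, Rex
Reachable nodes: 16 of 20 total.

16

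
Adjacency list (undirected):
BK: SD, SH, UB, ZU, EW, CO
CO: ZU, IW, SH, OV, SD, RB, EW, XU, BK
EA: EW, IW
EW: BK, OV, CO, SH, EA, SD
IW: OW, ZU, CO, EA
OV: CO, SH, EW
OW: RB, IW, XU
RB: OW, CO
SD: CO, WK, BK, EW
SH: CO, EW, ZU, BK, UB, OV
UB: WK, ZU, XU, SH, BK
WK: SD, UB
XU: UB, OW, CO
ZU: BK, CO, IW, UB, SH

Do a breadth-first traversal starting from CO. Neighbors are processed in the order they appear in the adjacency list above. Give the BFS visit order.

CO → ZU → IW → SH → OV → SD → RB → EW → XU → BK → UB → OW → EA → WK

Visit CO; enqueue ZU, IW, SH, OV, SD, RB, EW, XU, BK → queue [ZU, IW, SH, OV, SD, RB, EW, XU, BK]
Visit ZU; enqueue UB → queue [IW, SH, OV, SD, RB, EW, XU, BK, UB]
Visit IW; enqueue OW, EA → queue [SH, OV, SD, RB, EW, XU, BK, UB, OW, EA]
Visit SH → queue [OV, SD, RB, EW, XU, BK, UB, OW, EA]
Visit OV → queue [SD, RB, EW, XU, BK, UB, OW, EA]
Visit SD; enqueue WK → queue [RB, EW, XU, BK, UB, OW, EA, WK]
Visit RB → queue [EW, XU, BK, UB, OW, EA, WK]
Visit EW → queue [XU, BK, UB, OW, EA, WK]
Visit XU → queue [BK, UB, OW, EA, WK]
Visit BK → queue [UB, OW, EA, WK]
Visit UB → queue [OW, EA, WK]
Visit OW → queue [EA, WK]
Visit EA → queue [WK]
Visit WK → queue []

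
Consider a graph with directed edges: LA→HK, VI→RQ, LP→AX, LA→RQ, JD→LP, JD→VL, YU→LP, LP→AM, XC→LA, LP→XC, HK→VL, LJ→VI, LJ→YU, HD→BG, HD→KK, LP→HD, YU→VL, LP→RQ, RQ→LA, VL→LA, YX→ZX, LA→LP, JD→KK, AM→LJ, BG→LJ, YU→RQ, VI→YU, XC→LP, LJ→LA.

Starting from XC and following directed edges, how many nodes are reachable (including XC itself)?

14

BFS from XC visits: XC, LA, LP, HK, RQ, AM, AX, HD, VL, LJ, BG, KK, VI, YU
Reachable nodes: 14 of 17 total.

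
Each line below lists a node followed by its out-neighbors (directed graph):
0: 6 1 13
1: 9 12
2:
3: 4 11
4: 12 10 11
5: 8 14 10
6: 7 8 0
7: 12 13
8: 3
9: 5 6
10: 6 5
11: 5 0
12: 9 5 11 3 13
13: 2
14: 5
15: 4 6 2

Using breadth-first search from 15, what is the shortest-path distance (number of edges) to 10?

2

Level 0: 15
Level 1: 2, 4, 6
Level 2: 0, 7, 8, 10, 11, 12
Level 3: 1, 3, 5, 9, 13
Level 4: 14
10 first appears at level 2.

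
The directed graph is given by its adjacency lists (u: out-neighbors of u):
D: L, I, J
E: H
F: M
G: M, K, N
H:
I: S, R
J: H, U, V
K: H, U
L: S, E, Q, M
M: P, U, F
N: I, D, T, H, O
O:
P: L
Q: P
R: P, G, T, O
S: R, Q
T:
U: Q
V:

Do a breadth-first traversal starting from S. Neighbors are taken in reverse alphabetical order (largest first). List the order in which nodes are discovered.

Visit S; enqueue R, Q → queue [R, Q]
Visit R; enqueue T, P, O, G → queue [Q, T, P, O, G]
Visit Q → queue [T, P, O, G]
Visit T → queue [P, O, G]
Visit P; enqueue L → queue [O, G, L]
Visit O → queue [G, L]
Visit G; enqueue N, M, K → queue [L, N, M, K]
Visit L; enqueue E → queue [N, M, K, E]
Visit N; enqueue I, H, D → queue [M, K, E, I, H, D]
Visit M; enqueue U, F → queue [K, E, I, H, D, U, F]
Visit K → queue [E, I, H, D, U, F]
Visit E → queue [I, H, D, U, F]
Visit I → queue [H, D, U, F]
Visit H → queue [D, U, F]
Visit D; enqueue J → queue [U, F, J]
Visit U → queue [F, J]
Visit F → queue [J]
Visit J; enqueue V → queue [V]
Visit V → queue []

S, R, Q, T, P, O, G, L, N, M, K, E, I, H, D, U, F, J, V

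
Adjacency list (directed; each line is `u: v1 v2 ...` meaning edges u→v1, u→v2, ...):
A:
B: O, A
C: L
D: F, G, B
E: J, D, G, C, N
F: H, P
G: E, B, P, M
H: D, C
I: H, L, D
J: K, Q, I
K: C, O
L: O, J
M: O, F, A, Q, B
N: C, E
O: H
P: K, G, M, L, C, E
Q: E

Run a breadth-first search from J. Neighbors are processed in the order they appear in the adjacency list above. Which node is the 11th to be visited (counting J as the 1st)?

Visit J; enqueue K, Q, I → queue [K, Q, I]
Visit K; enqueue C, O → queue [Q, I, C, O]
Visit Q; enqueue E → queue [I, C, O, E]
Visit I; enqueue H, L, D → queue [C, O, E, H, L, D]
Visit C → queue [O, E, H, L, D]
Visit O → queue [E, H, L, D]
Visit E; enqueue G, N → queue [H, L, D, G, N]
Visit H → queue [L, D, G, N]
Visit L → queue [D, G, N]
Visit D; enqueue F, B → queue [G, N, F, B]
Visit G; enqueue P, M → queue [N, F, B, P, M]
Visit N → queue [F, B, P, M]
Visit F → queue [B, P, M]
Visit B; enqueue A → queue [P, M, A]
Visit P → queue [M, A]
Visit M → queue [A]
Visit A → queue []

Visit order: J, K, Q, I, C, O, E, H, L, D, G, N, F, B, P, M, A

G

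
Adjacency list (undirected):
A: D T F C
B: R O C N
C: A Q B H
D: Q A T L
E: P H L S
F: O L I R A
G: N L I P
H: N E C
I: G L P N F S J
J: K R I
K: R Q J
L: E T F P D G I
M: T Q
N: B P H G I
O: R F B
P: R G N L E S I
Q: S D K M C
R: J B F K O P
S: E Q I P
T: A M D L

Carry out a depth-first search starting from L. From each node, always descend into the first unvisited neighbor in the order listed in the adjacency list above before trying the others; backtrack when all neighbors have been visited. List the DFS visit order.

L -> E -> P -> R -> J -> K -> Q -> S -> I -> G -> N -> B -> O -> F -> A -> D -> T -> M -> C -> H

Visit L
L → E
E → P
P → R
R → J
J → K
K → Q
Q → S
S → I
I → G
G → N
N → B
B → O
O → F
F → A
A → D
D → T
T → M
A → C
C → H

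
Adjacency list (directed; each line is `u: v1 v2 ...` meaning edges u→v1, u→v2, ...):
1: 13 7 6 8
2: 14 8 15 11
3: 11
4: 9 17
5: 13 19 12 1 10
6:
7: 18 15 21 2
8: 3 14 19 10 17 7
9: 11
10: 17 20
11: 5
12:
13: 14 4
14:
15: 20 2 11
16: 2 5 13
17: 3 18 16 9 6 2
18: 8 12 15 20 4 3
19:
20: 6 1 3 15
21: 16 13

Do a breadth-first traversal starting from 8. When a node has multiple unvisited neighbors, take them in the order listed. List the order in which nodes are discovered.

8 → 3 → 14 → 19 → 10 → 17 → 7 → 11 → 20 → 18 → 16 → 9 → 6 → 2 → 15 → 21 → 5 → 1 → 12 → 4 → 13

Visit 8; enqueue 3, 14, 19, 10, 17, 7 → queue [3, 14, 19, 10, 17, 7]
Visit 3; enqueue 11 → queue [14, 19, 10, 17, 7, 11]
Visit 14 → queue [19, 10, 17, 7, 11]
Visit 19 → queue [10, 17, 7, 11]
Visit 10; enqueue 20 → queue [17, 7, 11, 20]
Visit 17; enqueue 18, 16, 9, 6, 2 → queue [7, 11, 20, 18, 16, 9, 6, 2]
Visit 7; enqueue 15, 21 → queue [11, 20, 18, 16, 9, 6, 2, 15, 21]
Visit 11; enqueue 5 → queue [20, 18, 16, 9, 6, 2, 15, 21, 5]
Visit 20; enqueue 1 → queue [18, 16, 9, 6, 2, 15, 21, 5, 1]
Visit 18; enqueue 12, 4 → queue [16, 9, 6, 2, 15, 21, 5, 1, 12, 4]
Visit 16; enqueue 13 → queue [9, 6, 2, 15, 21, 5, 1, 12, 4, 13]
Visit 9 → queue [6, 2, 15, 21, 5, 1, 12, 4, 13]
Visit 6 → queue [2, 15, 21, 5, 1, 12, 4, 13]
Visit 2 → queue [15, 21, 5, 1, 12, 4, 13]
Visit 15 → queue [21, 5, 1, 12, 4, 13]
Visit 21 → queue [5, 1, 12, 4, 13]
Visit 5 → queue [1, 12, 4, 13]
Visit 1 → queue [12, 4, 13]
Visit 12 → queue [4, 13]
Visit 4 → queue [13]
Visit 13 → queue []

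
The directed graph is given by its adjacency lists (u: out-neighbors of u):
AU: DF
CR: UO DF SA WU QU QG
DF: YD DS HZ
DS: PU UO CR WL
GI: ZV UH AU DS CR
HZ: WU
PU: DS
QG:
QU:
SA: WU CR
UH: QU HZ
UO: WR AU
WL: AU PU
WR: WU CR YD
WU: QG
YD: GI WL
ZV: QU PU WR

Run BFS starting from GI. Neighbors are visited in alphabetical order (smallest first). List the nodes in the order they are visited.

GI, AU, CR, DS, UH, ZV, DF, QG, QU, SA, UO, WU, PU, WL, HZ, WR, YD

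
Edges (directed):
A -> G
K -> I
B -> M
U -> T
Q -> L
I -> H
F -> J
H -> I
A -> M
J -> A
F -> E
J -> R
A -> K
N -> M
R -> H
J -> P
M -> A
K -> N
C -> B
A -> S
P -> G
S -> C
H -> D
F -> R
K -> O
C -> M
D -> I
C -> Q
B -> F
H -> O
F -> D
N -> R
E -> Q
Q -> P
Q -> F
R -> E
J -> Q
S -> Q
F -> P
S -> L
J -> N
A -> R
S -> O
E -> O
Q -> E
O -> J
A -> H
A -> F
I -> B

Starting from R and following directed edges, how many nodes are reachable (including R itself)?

19

BFS from R visits: R, H, E, O, I, D, Q, J, B, P, L, F, N, A, M, G, S, K, C
Reachable nodes: 19 of 21 total.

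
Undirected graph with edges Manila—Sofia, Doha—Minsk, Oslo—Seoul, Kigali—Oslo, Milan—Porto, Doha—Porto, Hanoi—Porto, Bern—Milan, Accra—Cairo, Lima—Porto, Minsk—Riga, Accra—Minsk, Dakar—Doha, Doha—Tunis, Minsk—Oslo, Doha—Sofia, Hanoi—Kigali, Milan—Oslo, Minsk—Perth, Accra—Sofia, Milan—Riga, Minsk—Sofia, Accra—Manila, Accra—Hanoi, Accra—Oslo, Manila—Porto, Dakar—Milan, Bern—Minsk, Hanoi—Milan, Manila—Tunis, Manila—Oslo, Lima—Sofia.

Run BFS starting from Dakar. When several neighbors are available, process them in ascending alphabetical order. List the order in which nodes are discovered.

Dakar, Doha, Milan, Minsk, Porto, Sofia, Tunis, Bern, Hanoi, Oslo, Riga, Accra, Perth, Lima, Manila, Kigali, Seoul, Cairo

Visit Dakar; enqueue Doha, Milan → queue [Doha, Milan]
Visit Doha; enqueue Minsk, Porto, Sofia, Tunis → queue [Milan, Minsk, Porto, Sofia, Tunis]
Visit Milan; enqueue Bern, Hanoi, Oslo, Riga → queue [Minsk, Porto, Sofia, Tunis, Bern, Hanoi, Oslo, Riga]
Visit Minsk; enqueue Accra, Perth → queue [Porto, Sofia, Tunis, Bern, Hanoi, Oslo, Riga, Accra, Perth]
Visit Porto; enqueue Lima, Manila → queue [Sofia, Tunis, Bern, Hanoi, Oslo, Riga, Accra, Perth, Lima, Manila]
Visit Sofia → queue [Tunis, Bern, Hanoi, Oslo, Riga, Accra, Perth, Lima, Manila]
Visit Tunis → queue [Bern, Hanoi, Oslo, Riga, Accra, Perth, Lima, Manila]
Visit Bern → queue [Hanoi, Oslo, Riga, Accra, Perth, Lima, Manila]
Visit Hanoi; enqueue Kigali → queue [Oslo, Riga, Accra, Perth, Lima, Manila, Kigali]
Visit Oslo; enqueue Seoul → queue [Riga, Accra, Perth, Lima, Manila, Kigali, Seoul]
Visit Riga → queue [Accra, Perth, Lima, Manila, Kigali, Seoul]
Visit Accra; enqueue Cairo → queue [Perth, Lima, Manila, Kigali, Seoul, Cairo]
Visit Perth → queue [Lima, Manila, Kigali, Seoul, Cairo]
Visit Lima → queue [Manila, Kigali, Seoul, Cairo]
Visit Manila → queue [Kigali, Seoul, Cairo]
Visit Kigali → queue [Seoul, Cairo]
Visit Seoul → queue [Cairo]
Visit Cairo → queue []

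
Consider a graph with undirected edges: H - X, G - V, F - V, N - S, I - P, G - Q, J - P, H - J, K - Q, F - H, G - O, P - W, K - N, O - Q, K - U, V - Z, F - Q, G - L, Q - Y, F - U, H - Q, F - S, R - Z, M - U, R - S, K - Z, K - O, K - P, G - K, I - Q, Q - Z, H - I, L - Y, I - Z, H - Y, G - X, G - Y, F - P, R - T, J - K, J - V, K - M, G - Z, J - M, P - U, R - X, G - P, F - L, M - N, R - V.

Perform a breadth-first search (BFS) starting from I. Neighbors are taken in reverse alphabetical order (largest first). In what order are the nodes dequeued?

Visit I; enqueue Z, Q, P, H → queue [Z, Q, P, H]
Visit Z; enqueue V, R, K, G → queue [Q, P, H, V, R, K, G]
Visit Q; enqueue Y, O, F → queue [P, H, V, R, K, G, Y, O, F]
Visit P; enqueue W, U, J → queue [H, V, R, K, G, Y, O, F, W, U, J]
Visit H; enqueue X → queue [V, R, K, G, Y, O, F, W, U, J, X]
Visit V → queue [R, K, G, Y, O, F, W, U, J, X]
Visit R; enqueue T, S → queue [K, G, Y, O, F, W, U, J, X, T, S]
Visit K; enqueue N, M → queue [G, Y, O, F, W, U, J, X, T, S, N, M]
Visit G; enqueue L → queue [Y, O, F, W, U, J, X, T, S, N, M, L]
Visit Y → queue [O, F, W, U, J, X, T, S, N, M, L]
Visit O → queue [F, W, U, J, X, T, S, N, M, L]
Visit F → queue [W, U, J, X, T, S, N, M, L]
Visit W → queue [U, J, X, T, S, N, M, L]
Visit U → queue [J, X, T, S, N, M, L]
Visit J → queue [X, T, S, N, M, L]
Visit X → queue [T, S, N, M, L]
Visit T → queue [S, N, M, L]
Visit S → queue [N, M, L]
Visit N → queue [M, L]
Visit M → queue [L]
Visit L → queue []

I, Z, Q, P, H, V, R, K, G, Y, O, F, W, U, J, X, T, S, N, M, L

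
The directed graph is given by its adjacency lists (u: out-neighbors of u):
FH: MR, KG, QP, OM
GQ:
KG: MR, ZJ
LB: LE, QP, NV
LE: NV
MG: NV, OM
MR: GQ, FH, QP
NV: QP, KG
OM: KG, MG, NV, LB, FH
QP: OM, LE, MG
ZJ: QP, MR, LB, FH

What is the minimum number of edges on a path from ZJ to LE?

2

Level 0: ZJ
Level 1: FH, LB, MR, QP
Level 2: GQ, KG, LE, MG, NV, OM
LE first appears at level 2.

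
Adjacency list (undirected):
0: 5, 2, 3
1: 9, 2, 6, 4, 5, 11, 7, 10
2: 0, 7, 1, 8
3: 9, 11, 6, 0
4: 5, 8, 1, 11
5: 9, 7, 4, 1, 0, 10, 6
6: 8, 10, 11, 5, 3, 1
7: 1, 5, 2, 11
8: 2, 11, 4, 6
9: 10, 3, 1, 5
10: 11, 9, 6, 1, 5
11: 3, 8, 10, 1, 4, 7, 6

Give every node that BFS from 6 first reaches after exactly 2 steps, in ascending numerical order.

0, 2, 4, 7, 9

Level 0: 6
Level 1: 1, 3, 5, 8, 10, 11
Level 2: 0, 2, 4, 7, 9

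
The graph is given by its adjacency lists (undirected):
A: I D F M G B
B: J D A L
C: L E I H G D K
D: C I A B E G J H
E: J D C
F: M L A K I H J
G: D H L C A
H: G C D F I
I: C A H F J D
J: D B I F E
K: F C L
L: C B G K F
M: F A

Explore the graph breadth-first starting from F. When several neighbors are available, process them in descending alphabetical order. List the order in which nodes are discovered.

F → M → L → K → J → I → H → A → G → C → B → E → D

Visit F; enqueue M, L, K, J, I, H, A → queue [M, L, K, J, I, H, A]
Visit M → queue [L, K, J, I, H, A]
Visit L; enqueue G, C, B → queue [K, J, I, H, A, G, C, B]
Visit K → queue [J, I, H, A, G, C, B]
Visit J; enqueue E, D → queue [I, H, A, G, C, B, E, D]
Visit I → queue [H, A, G, C, B, E, D]
Visit H → queue [A, G, C, B, E, D]
Visit A → queue [G, C, B, E, D]
Visit G → queue [C, B, E, D]
Visit C → queue [B, E, D]
Visit B → queue [E, D]
Visit E → queue [D]
Visit D → queue []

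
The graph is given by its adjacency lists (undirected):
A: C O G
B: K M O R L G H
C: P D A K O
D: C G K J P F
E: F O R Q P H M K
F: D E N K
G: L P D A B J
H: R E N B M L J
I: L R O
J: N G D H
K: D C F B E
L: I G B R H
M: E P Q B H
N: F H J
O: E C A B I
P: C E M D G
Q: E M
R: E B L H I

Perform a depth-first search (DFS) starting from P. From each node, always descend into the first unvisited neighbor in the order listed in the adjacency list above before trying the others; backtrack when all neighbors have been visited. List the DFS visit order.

Visit P
P → C
C → D
D → G
G → L
L → I
I → R
R → E
E → F
F → N
N → H
H → B
B → K
B → M
M → Q
B → O
O → A
H → J

P, C, D, G, L, I, R, E, F, N, H, B, K, M, Q, O, A, J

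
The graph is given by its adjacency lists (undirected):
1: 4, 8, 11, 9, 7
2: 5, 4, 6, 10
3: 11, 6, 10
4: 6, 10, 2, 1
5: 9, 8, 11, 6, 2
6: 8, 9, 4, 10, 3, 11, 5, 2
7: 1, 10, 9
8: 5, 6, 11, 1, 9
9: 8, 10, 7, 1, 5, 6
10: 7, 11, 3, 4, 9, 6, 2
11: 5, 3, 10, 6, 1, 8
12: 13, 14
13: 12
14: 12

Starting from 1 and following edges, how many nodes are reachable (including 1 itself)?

11

BFS from 1 visits: 1, 11, 9, 8, 7, 4, 10, 6, 5, 3, 2
Reachable nodes: 11 of 14 total.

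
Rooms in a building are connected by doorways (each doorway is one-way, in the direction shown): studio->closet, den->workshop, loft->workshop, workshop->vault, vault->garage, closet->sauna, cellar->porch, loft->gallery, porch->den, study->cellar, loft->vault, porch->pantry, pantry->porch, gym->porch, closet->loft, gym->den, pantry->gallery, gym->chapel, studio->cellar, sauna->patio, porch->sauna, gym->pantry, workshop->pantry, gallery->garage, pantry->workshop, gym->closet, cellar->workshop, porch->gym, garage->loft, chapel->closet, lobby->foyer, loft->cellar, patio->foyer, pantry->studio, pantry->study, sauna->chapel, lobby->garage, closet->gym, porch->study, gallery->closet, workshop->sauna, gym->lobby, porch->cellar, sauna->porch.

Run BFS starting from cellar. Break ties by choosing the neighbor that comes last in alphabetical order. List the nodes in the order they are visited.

cellar → workshop → porch → vault → sauna → pantry → study → gym → den → garage → patio → chapel → studio → gallery → lobby → closet → loft → foyer

Visit cellar; enqueue workshop, porch → queue [workshop, porch]
Visit workshop; enqueue vault, sauna, pantry → queue [porch, vault, sauna, pantry]
Visit porch; enqueue study, gym, den → queue [vault, sauna, pantry, study, gym, den]
Visit vault; enqueue garage → queue [sauna, pantry, study, gym, den, garage]
Visit sauna; enqueue patio, chapel → queue [pantry, study, gym, den, garage, patio, chapel]
Visit pantry; enqueue studio, gallery → queue [study, gym, den, garage, patio, chapel, studio, gallery]
Visit study → queue [gym, den, garage, patio, chapel, studio, gallery]
Visit gym; enqueue lobby, closet → queue [den, garage, patio, chapel, studio, gallery, lobby, closet]
Visit den → queue [garage, patio, chapel, studio, gallery, lobby, closet]
Visit garage; enqueue loft → queue [patio, chapel, studio, gallery, lobby, closet, loft]
Visit patio; enqueue foyer → queue [chapel, studio, gallery, lobby, closet, loft, foyer]
Visit chapel → queue [studio, gallery, lobby, closet, loft, foyer]
Visit studio → queue [gallery, lobby, closet, loft, foyer]
Visit gallery → queue [lobby, closet, loft, foyer]
Visit lobby → queue [closet, loft, foyer]
Visit closet → queue [loft, foyer]
Visit loft → queue [foyer]
Visit foyer → queue []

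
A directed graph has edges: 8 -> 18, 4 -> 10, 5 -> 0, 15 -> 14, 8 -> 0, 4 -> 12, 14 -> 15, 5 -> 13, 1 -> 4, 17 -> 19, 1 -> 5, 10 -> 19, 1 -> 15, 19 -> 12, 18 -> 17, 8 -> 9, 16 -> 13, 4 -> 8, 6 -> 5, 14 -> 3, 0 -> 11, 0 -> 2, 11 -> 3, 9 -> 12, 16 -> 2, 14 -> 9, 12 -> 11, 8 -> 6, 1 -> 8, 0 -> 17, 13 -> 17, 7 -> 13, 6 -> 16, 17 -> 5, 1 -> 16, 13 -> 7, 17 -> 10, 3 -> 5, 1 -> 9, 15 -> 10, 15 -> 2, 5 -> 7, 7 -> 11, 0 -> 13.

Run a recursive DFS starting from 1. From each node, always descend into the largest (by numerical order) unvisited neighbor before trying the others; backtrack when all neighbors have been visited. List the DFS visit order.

Visit 1
1 → 16
16 → 13
13 → 17
17 → 19
19 → 12
12 → 11
11 → 3
3 → 5
5 → 7
5 → 0
0 → 2
17 → 10
1 → 15
15 → 14
14 → 9
1 → 8
8 → 18
8 → 6
1 → 4

1, 16, 13, 17, 19, 12, 11, 3, 5, 7, 0, 2, 10, 15, 14, 9, 8, 18, 6, 4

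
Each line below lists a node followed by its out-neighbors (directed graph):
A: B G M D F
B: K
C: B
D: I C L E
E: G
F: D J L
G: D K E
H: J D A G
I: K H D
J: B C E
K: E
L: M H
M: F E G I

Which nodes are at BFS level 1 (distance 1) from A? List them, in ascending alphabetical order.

Level 0: A
Level 1: B, D, F, G, M
Level 2: C, E, I, J, K, L
Level 3: H

B, D, F, G, M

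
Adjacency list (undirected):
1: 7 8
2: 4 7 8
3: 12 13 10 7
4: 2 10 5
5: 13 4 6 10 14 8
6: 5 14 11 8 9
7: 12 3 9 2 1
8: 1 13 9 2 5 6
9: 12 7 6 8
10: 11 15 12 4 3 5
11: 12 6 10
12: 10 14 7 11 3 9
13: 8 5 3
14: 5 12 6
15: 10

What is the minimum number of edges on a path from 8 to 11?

2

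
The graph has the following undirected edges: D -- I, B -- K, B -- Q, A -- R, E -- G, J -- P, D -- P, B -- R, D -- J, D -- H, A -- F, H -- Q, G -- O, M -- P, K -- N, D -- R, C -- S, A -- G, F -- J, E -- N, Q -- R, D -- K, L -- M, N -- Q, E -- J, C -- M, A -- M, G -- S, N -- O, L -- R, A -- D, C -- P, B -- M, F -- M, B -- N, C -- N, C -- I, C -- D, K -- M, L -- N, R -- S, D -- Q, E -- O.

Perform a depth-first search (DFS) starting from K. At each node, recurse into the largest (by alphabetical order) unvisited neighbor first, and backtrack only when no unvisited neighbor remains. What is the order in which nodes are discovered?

Visit K
K → N
N → Q
Q → R
R → S
S → G
G → O
O → E
E → J
J → P
P → M
M → L
M → F
F → A
A → D
D → I
I → C
D → H
M → B

K, N, Q, R, S, G, O, E, J, P, M, L, F, A, D, I, C, H, B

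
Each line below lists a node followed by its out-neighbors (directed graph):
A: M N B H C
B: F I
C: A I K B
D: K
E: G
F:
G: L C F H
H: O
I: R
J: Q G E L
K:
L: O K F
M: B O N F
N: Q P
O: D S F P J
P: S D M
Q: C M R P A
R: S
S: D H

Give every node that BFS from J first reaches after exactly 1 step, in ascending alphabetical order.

E, G, L, Q

Level 0: J
Level 1: E, G, L, Q
Level 2: A, C, F, H, K, M, O, P, R
Level 3: B, D, I, N, S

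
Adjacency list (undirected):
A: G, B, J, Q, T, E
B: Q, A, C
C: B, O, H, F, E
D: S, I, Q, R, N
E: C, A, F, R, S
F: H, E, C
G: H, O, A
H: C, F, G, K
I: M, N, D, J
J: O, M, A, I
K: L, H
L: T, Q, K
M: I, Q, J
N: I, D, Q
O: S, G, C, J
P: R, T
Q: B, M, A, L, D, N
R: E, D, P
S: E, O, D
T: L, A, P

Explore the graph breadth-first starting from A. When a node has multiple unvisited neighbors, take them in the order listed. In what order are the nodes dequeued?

A G B J Q T E H O C M I L D N P F R S K

Visit A; enqueue G, B, J, Q, T, E → queue [G, B, J, Q, T, E]
Visit G; enqueue H, O → queue [B, J, Q, T, E, H, O]
Visit B; enqueue C → queue [J, Q, T, E, H, O, C]
Visit J; enqueue M, I → queue [Q, T, E, H, O, C, M, I]
Visit Q; enqueue L, D, N → queue [T, E, H, O, C, M, I, L, D, N]
Visit T; enqueue P → queue [E, H, O, C, M, I, L, D, N, P]
Visit E; enqueue F, R, S → queue [H, O, C, M, I, L, D, N, P, F, R, S]
Visit H; enqueue K → queue [O, C, M, I, L, D, N, P, F, R, S, K]
Visit O → queue [C, M, I, L, D, N, P, F, R, S, K]
Visit C → queue [M, I, L, D, N, P, F, R, S, K]
Visit M → queue [I, L, D, N, P, F, R, S, K]
Visit I → queue [L, D, N, P, F, R, S, K]
Visit L → queue [D, N, P, F, R, S, K]
Visit D → queue [N, P, F, R, S, K]
Visit N → queue [P, F, R, S, K]
Visit P → queue [F, R, S, K]
Visit F → queue [R, S, K]
Visit R → queue [S, K]
Visit S → queue [K]
Visit K → queue []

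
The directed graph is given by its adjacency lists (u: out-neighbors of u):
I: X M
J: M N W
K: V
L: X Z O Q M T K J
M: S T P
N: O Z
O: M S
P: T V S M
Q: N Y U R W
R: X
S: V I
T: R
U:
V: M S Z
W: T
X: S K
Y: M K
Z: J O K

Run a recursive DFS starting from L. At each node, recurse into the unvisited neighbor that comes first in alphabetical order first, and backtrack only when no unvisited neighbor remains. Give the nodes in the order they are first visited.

L -> J -> M -> P -> S -> I -> X -> K -> V -> Z -> O -> T -> R -> N -> W -> Q -> U -> Y

Visit L
L → J
J → M
M → P
P → S
S → I
I → X
X → K
K → V
V → Z
Z → O
P → T
T → R
J → N
J → W
L → Q
Q → U
Q → Y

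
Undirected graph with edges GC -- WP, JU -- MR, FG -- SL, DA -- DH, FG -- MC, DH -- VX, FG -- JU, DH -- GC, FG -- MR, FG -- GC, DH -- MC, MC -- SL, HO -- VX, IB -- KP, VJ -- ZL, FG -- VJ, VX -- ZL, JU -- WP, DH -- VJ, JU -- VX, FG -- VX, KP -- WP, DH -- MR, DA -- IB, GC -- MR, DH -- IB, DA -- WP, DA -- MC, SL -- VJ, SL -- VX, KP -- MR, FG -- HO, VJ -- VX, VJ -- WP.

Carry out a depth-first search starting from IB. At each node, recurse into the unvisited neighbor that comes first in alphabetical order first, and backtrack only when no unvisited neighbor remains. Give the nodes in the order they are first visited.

IB DA DH GC FG HO VX JU MR KP WP VJ SL MC ZL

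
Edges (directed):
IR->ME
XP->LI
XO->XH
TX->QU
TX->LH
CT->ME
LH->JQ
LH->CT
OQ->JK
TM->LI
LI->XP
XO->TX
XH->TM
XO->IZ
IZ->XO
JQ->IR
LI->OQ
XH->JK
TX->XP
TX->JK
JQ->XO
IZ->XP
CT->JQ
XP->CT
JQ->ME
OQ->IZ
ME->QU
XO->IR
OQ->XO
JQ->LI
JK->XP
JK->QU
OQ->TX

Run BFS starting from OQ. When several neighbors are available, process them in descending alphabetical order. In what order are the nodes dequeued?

Visit OQ; enqueue XO, TX, JK, IZ → queue [XO, TX, JK, IZ]
Visit XO; enqueue XH, IR → queue [TX, JK, IZ, XH, IR]
Visit TX; enqueue XP, QU, LH → queue [JK, IZ, XH, IR, XP, QU, LH]
Visit JK → queue [IZ, XH, IR, XP, QU, LH]
Visit IZ → queue [XH, IR, XP, QU, LH]
Visit XH; enqueue TM → queue [IR, XP, QU, LH, TM]
Visit IR; enqueue ME → queue [XP, QU, LH, TM, ME]
Visit XP; enqueue LI, CT → queue [QU, LH, TM, ME, LI, CT]
Visit QU → queue [LH, TM, ME, LI, CT]
Visit LH; enqueue JQ → queue [TM, ME, LI, CT, JQ]
Visit TM → queue [ME, LI, CT, JQ]
Visit ME → queue [LI, CT, JQ]
Visit LI → queue [CT, JQ]
Visit CT → queue [JQ]
Visit JQ → queue []

OQ XO TX JK IZ XH IR XP QU LH TM ME LI CT JQ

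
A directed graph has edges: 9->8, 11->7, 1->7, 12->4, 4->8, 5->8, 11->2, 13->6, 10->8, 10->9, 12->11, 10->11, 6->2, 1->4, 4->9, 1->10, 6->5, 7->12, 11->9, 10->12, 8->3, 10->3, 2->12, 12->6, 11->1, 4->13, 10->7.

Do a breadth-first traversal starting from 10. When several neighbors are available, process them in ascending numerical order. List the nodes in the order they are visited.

10 3 7 8 9 11 12 1 2 4 6 13 5

Visit 10; enqueue 3, 7, 8, 9, 11, 12 → queue [3, 7, 8, 9, 11, 12]
Visit 3 → queue [7, 8, 9, 11, 12]
Visit 7 → queue [8, 9, 11, 12]
Visit 8 → queue [9, 11, 12]
Visit 9 → queue [11, 12]
Visit 11; enqueue 1, 2 → queue [12, 1, 2]
Visit 12; enqueue 4, 6 → queue [1, 2, 4, 6]
Visit 1 → queue [2, 4, 6]
Visit 2 → queue [4, 6]
Visit 4; enqueue 13 → queue [6, 13]
Visit 6; enqueue 5 → queue [13, 5]
Visit 13 → queue [5]
Visit 5 → queue []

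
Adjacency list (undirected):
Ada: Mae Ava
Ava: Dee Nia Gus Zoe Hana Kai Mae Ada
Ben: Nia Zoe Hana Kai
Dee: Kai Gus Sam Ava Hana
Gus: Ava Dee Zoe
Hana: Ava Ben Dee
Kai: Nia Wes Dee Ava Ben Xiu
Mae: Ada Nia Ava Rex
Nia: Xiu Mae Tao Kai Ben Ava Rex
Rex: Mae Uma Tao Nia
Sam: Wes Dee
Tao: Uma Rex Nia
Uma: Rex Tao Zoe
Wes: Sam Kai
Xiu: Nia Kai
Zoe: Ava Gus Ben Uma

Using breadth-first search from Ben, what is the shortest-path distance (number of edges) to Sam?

Level 0: Ben
Level 1: Hana, Kai, Nia, Zoe
Level 2: Ava, Dee, Gus, Mae, Rex, Tao, Uma, Wes, Xiu
Level 3: Ada, Sam
Sam first appears at level 3.

3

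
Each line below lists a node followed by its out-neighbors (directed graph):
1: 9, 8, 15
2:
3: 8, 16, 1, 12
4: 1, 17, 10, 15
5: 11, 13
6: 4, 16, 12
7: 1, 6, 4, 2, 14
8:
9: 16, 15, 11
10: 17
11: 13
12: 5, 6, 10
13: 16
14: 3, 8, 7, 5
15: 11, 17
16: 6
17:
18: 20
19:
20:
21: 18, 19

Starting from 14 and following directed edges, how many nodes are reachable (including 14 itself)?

17

BFS from 14 visits: 14, 3, 5, 7, 8, 1, 12, 16, 11, 13, 2, 4, 6, 9, 15, 10, 17
Reachable nodes: 17 of 21 total.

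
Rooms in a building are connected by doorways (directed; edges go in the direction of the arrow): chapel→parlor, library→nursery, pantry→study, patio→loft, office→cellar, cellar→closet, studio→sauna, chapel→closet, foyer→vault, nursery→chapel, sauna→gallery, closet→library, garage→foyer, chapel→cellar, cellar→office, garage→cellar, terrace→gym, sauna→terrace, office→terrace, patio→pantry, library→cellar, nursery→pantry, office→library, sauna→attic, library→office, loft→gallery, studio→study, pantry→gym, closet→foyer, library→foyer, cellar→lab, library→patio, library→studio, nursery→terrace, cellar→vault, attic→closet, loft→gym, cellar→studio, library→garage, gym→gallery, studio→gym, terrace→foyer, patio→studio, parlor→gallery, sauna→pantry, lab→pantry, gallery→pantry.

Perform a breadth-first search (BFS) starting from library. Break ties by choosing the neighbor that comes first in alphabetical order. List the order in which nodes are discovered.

library cellar foyer garage nursery office patio studio closet lab vault chapel pantry terrace loft gym sauna study parlor gallery attic

Visit library; enqueue cellar, foyer, garage, nursery, office, patio, studio → queue [cellar, foyer, garage, nursery, office, patio, studio]
Visit cellar; enqueue closet, lab, vault → queue [foyer, garage, nursery, office, patio, studio, closet, lab, vault]
Visit foyer → queue [garage, nursery, office, patio, studio, closet, lab, vault]
Visit garage → queue [nursery, office, patio, studio, closet, lab, vault]
Visit nursery; enqueue chapel, pantry, terrace → queue [office, patio, studio, closet, lab, vault, chapel, pantry, terrace]
Visit office → queue [patio, studio, closet, lab, vault, chapel, pantry, terrace]
Visit patio; enqueue loft → queue [studio, closet, lab, vault, chapel, pantry, terrace, loft]
Visit studio; enqueue gym, sauna, study → queue [closet, lab, vault, chapel, pantry, terrace, loft, gym, sauna, study]
Visit closet → queue [lab, vault, chapel, pantry, terrace, loft, gym, sauna, study]
Visit lab → queue [vault, chapel, pantry, terrace, loft, gym, sauna, study]
Visit vault → queue [chapel, pantry, terrace, loft, gym, sauna, study]
Visit chapel; enqueue parlor → queue [pantry, terrace, loft, gym, sauna, study, parlor]
Visit pantry → queue [terrace, loft, gym, sauna, study, parlor]
Visit terrace → queue [loft, gym, sauna, study, parlor]
Visit loft; enqueue gallery → queue [gym, sauna, study, parlor, gallery]
Visit gym → queue [sauna, study, parlor, gallery]
Visit sauna; enqueue attic → queue [study, parlor, gallery, attic]
Visit study → queue [parlor, gallery, attic]
Visit parlor → queue [gallery, attic]
Visit gallery → queue [attic]
Visit attic → queue []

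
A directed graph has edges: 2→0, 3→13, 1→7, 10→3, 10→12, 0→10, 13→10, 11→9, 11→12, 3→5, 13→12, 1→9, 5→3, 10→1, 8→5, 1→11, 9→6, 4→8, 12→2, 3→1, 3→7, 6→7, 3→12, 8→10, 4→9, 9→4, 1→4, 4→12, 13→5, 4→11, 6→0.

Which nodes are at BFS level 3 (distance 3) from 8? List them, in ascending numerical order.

Level 0: 8
Level 1: 5, 10
Level 2: 1, 3, 12
Level 3: 2, 4, 7, 9, 11, 13
Level 4: 0, 6

2, 4, 7, 9, 11, 13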